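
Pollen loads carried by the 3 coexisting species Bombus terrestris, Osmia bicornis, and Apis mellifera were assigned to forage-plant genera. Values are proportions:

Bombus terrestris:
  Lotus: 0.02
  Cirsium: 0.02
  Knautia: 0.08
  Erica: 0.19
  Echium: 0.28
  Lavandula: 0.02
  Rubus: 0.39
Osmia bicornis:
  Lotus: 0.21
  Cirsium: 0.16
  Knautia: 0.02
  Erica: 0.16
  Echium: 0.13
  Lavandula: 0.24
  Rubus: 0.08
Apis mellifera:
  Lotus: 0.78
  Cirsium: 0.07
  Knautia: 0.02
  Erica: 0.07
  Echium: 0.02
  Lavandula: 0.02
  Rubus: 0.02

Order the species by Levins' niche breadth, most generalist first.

Σp_terrᵢ² = 0.02² + 0.02² + 0.08² + 0.19² + 0.28² + 0.02² + 0.39² = 0.0004 + 0.0004 + 0.0064 + 0.0361 + 0.0784 + 0.0004 + 0.1521 = 0.2742
B_terr = 1 / 0.2742 = 3.6470
Σp_bicoᵢ² = 0.21² + 0.16² + 0.02² + 0.16² + 0.13² + 0.24² + 0.08² = 0.0441 + 0.0256 + 0.0004 + 0.0256 + 0.0169 + 0.0576 + 0.0064 = 0.1766
B_bico = 1 / 0.1766 = 5.6625
Σp_mellᵢ² = 0.78² + 0.07² + 0.02² + 0.07² + 0.02² + 0.02² + 0.02² = 0.6084 + 0.0049 + 0.0004 + 0.0049 + 0.0004 + 0.0004 + 0.0004 = 0.6198
B_mell = 1 / 0.6198 = 1.6134
Ranking by B (broadest → narrowest): Osmia bicornis (5.66) > Bombus terrestris (3.65) > Apis mellifera (1.61)

Osmia bicornis > Bombus terrestris > Apis mellifera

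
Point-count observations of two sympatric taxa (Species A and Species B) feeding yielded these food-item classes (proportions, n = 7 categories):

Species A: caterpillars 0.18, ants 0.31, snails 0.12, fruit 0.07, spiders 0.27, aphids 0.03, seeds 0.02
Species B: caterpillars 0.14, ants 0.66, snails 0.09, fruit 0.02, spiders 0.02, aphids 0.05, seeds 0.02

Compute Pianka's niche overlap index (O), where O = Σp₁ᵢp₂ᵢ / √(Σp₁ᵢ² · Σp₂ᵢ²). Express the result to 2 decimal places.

Σ p₁ᵢp₂ᵢ = 0.0252 + 0.2046 + 0.0108 + 0.0014 + 0.0054 + 0.0015 + 0.0004 = 0.2493
Σp_1ᵢ² = 0.18² + 0.31² + 0.12² + 0.07² + 0.27² + 0.03² + 0.02² = 0.0324 + 0.0961 + 0.0144 + 0.0049 + 0.0729 + 0.0009 + 0.0004 = 0.2220
Σp_2ᵢ² = 0.14² + 0.66² + 0.09² + 0.02² + 0.02² + 0.05² + 0.02² = 0.0196 + 0.4356 + 0.0081 + 0.0004 + 0.0004 + 0.0025 + 0.0004 = 0.4670
O = 0.2493 / √(0.2220 × 0.4670) = 0.2493 / 0.32198 = 0.7743

0.77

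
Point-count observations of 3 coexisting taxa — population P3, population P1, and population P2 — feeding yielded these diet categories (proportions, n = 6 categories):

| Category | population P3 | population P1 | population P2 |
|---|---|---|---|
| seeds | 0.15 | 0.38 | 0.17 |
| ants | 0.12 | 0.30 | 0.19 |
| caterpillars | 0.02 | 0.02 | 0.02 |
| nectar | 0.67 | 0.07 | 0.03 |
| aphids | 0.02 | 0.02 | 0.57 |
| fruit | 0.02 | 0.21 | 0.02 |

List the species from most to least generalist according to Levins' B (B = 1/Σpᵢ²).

population P1 > population P2 > population P3

Σp_P3ᵢ² = 0.15² + 0.12² + 0.02² + 0.67² + 0.02² + 0.02² = 0.0225 + 0.0144 + 0.0004 + 0.4489 + 0.0004 + 0.0004 = 0.4870
B_P3 = 1 / 0.4870 = 2.0534
Σp_P1ᵢ² = 0.38² + 0.30² + 0.02² + 0.07² + 0.02² + 0.21² = 0.1444 + 0.0900 + 0.0004 + 0.0049 + 0.0004 + 0.0441 = 0.2842
B_P1 = 1 / 0.2842 = 3.5186
Σp_P2ᵢ² = 0.17² + 0.19² + 0.02² + 0.03² + 0.57² + 0.02² = 0.0289 + 0.0361 + 0.0004 + 0.0009 + 0.3249 + 0.0004 = 0.3916
B_P2 = 1 / 0.3916 = 2.5536
Ranking by B (broadest → narrowest): population P1 (3.52) > population P2 (2.55) > population P3 (2.05)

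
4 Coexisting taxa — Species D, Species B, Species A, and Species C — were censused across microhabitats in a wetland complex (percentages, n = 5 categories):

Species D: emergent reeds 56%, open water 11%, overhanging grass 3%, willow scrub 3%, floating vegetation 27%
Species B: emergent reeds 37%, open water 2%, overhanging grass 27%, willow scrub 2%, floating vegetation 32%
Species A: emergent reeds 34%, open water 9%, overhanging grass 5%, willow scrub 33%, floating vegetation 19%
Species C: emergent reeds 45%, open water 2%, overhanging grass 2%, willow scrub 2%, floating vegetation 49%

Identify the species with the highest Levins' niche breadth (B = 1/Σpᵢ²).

Convert percentages to proportions (divide by 100).
Σp_Dᵢ² = 0.56² + 0.11² + 0.03² + 0.03² + 0.27² = 0.3136 + 0.0121 + 0.0009 + 0.0009 + 0.0729 = 0.4004
B_D = 1 / 0.4004 = 2.4975
Σp_Bᵢ² = 0.37² + 0.02² + 0.27² + 0.02² + 0.32² = 0.1369 + 0.0004 + 0.0729 + 0.0004 + 0.1024 = 0.3130
B_B = 1 / 0.3130 = 3.1949
Σp_Aᵢ² = 0.34² + 0.09² + 0.05² + 0.33² + 0.19² = 0.1156 + 0.0081 + 0.0025 + 0.1089 + 0.0361 = 0.2712
B_A = 1 / 0.2712 = 3.6873
Σp_Cᵢ² = 0.45² + 0.02² + 0.02² + 0.02² + 0.49² = 0.2025 + 0.0004 + 0.0004 + 0.0004 + 0.2401 = 0.4438
B_C = 1 / 0.4438 = 2.2533
Highest B → broadest niche (most generalist): Species A (B = 3.69).

Species A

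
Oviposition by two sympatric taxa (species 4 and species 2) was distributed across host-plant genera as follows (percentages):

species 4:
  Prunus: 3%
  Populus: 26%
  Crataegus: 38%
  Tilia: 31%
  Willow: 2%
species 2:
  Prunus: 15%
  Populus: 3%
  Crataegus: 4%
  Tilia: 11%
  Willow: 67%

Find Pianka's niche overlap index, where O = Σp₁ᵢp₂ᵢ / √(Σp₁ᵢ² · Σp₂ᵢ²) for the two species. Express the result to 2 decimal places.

Convert percentages to proportions (divide by 100).
Σ p₁ᵢp₂ᵢ = 0.0045 + 0.0078 + 0.0152 + 0.0341 + 0.0134 = 0.0750
Σp_1ᵢ² = 0.03² + 0.26² + 0.38² + 0.31² + 0.02² = 0.0009 + 0.0676 + 0.1444 + 0.0961 + 0.0004 = 0.3094
Σp_2ᵢ² = 0.15² + 0.03² + 0.04² + 0.11² + 0.67² = 0.0225 + 0.0009 + 0.0016 + 0.0121 + 0.4489 = 0.4860
O = 0.0750 / √(0.3094 × 0.4860) = 0.0750 / 0.38777 = 0.1934

0.19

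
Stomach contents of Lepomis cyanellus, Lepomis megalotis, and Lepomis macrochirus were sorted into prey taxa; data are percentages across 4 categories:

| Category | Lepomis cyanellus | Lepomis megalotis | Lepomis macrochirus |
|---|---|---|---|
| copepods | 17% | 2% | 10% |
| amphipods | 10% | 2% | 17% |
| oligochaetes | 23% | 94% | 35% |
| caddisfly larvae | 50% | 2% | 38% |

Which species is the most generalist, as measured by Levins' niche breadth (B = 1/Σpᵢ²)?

Convert percentages to proportions (divide by 100).
Σp_cyanᵢ² = 0.17² + 0.10² + 0.23² + 0.50² = 0.0289 + 0.0100 + 0.0529 + 0.2500 = 0.3418
B_cyan = 1 / 0.3418 = 2.9257
Σp_megaᵢ² = 0.02² + 0.02² + 0.94² + 0.02² = 0.0004 + 0.0004 + 0.8836 + 0.0004 = 0.8848
B_mega = 1 / 0.8848 = 1.1302
Σp_macrᵢ² = 0.10² + 0.17² + 0.35² + 0.38² = 0.0100 + 0.0289 + 0.1225 + 0.1444 = 0.3058
B_macr = 1 / 0.3058 = 3.2701
Highest B → broadest niche (most generalist): Lepomis macrochirus (B = 3.27).

Lepomis macrochirus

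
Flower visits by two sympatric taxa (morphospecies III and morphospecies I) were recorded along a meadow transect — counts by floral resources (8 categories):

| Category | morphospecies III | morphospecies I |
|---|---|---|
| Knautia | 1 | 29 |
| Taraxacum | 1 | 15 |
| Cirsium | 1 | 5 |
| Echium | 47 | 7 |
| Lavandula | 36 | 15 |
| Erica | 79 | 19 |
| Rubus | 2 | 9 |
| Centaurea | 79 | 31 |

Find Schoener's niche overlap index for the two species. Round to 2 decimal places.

0.57

Proportions for morphospecies III (n=246): 1/246=0.0041, 1/246=0.0041, 1/246=0.0041, 47/246=0.1911, 36/246=0.1463, 79/246=0.3211, 2/246=0.0081, 79/246=0.3211
Proportions for morphospecies I (n=130): 29/130=0.2231, 15/130=0.1154, 5/130=0.0385, 7/130=0.0538, 15/130=0.1154, 19/130=0.1462, 9/130=0.0692, 31/130=0.2385
Σ|p₁ᵢ − p₂ᵢ| = 0.2190 + 0.1113 + 0.0344 + 0.1373 + 0.0309 + 0.1749 + 0.0611 + 0.0826 = 0.8515
D = 1 − ½ × 0.8515 = 1 − 0.42575 = 0.57425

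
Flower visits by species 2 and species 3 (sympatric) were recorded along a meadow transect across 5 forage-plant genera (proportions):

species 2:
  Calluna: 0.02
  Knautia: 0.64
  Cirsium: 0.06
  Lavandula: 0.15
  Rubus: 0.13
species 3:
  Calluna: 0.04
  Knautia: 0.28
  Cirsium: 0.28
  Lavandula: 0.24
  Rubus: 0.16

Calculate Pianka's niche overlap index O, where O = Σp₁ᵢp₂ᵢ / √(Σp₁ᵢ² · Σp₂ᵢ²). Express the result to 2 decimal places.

0.77

Σ p₁ᵢp₂ᵢ = 0.0008 + 0.1792 + 0.0168 + 0.0360 + 0.0208 = 0.2536
Σp_1ᵢ² = 0.02² + 0.64² + 0.06² + 0.15² + 0.13² = 0.0004 + 0.4096 + 0.0036 + 0.0225 + 0.0169 = 0.4530
Σp_2ᵢ² = 0.04² + 0.28² + 0.28² + 0.24² + 0.16² = 0.0016 + 0.0784 + 0.0784 + 0.0576 + 0.0256 = 0.2416
O = 0.2536 / √(0.4530 × 0.2416) = 0.2536 / 0.33082 = 0.7666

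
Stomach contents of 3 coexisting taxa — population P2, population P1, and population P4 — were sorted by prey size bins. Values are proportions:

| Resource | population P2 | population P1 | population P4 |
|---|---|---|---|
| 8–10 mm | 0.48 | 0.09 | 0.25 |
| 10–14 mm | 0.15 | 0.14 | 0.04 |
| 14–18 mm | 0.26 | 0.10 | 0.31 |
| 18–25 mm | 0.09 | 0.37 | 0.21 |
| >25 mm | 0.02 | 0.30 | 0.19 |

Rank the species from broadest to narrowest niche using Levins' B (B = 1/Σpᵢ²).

Σp_P2ᵢ² = 0.48² + 0.15² + 0.26² + 0.09² + 0.02² = 0.2304 + 0.0225 + 0.0676 + 0.0081 + 0.0004 = 0.3290
B_P2 = 1 / 0.3290 = 3.0395
Σp_P1ᵢ² = 0.09² + 0.14² + 0.10² + 0.37² + 0.30² = 0.0081 + 0.0196 + 0.0100 + 0.1369 + 0.0900 = 0.2646
B_P1 = 1 / 0.2646 = 3.7793
Σp_P4ᵢ² = 0.25² + 0.04² + 0.31² + 0.21² + 0.19² = 0.0625 + 0.0016 + 0.0961 + 0.0441 + 0.0361 = 0.2404
B_P4 = 1 / 0.2404 = 4.1597
Ranking by B (broadest → narrowest): population P4 (4.16) > population P1 (3.78) > population P2 (3.04)

population P4 > population P1 > population P2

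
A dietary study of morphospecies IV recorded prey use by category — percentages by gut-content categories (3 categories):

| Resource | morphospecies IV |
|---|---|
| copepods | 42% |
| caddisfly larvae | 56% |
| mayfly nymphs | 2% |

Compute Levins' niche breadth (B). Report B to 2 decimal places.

Convert percentages to proportions (divide by 100).
Σpᵢ² = 0.42² + 0.56² + 0.02² = 0.1764 + 0.3136 + 0.0004 = 0.4904
B = 1 / 0.4904 = 2.0392

2.04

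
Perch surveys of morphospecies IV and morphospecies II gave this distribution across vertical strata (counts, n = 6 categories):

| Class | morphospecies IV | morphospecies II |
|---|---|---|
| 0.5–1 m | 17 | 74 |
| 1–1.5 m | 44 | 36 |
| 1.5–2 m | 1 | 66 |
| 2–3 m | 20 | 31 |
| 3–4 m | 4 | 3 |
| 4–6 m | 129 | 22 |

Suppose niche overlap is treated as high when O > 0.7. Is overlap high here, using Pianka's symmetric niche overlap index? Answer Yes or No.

Proportions for morphospecies IV (n=215): 17/215=0.0791, 44/215=0.2047, 1/215=0.0047, 20/215=0.0930, 4/215=0.0186, 129/215=0.6000
Proportions for morphospecies II (n=232): 74/232=0.3190, 36/232=0.1552, 66/232=0.2845, 31/232=0.1336, 3/232=0.0129, 22/232=0.0948
Σ p₁ᵢp₂ᵢ = 0.025233 + 0.031769 + 0.001337 + 0.012425 + 0.000240 + 0.056880 = 0.127884
Σp_1ᵢ² = 0.0791² + 0.2047² + 0.0047² + 0.0930² + 0.0186² + 0.6000² = 0.006257 + 0.041902 + 0.000022 + 0.008649 + 0.000346 + 0.360000 = 0.417176
Σp_2ᵢ² = 0.3190² + 0.1552² + 0.2845² + 0.1336² + 0.0129² + 0.0948² = 0.101761 + 0.024087 + 0.080940 + 0.017849 + 0.000166 + 0.008987 = 0.233790
O = 0.127884 / √(0.417176 × 0.233790) = 0.127884 / 0.3123005 = 0.4095
O = 0.4095 < 0.7 → No.

No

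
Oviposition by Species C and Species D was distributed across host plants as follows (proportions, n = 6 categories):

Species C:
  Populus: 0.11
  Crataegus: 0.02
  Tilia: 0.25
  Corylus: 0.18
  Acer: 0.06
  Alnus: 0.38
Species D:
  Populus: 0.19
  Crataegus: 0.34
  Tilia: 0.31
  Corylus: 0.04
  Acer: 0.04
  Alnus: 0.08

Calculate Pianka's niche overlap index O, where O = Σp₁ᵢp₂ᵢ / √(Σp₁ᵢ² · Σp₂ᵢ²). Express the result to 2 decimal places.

Σ p₁ᵢp₂ᵢ = 0.0209 + 0.0068 + 0.0775 + 0.0072 + 0.0024 + 0.0304 = 0.1452
Σp_1ᵢ² = 0.11² + 0.02² + 0.25² + 0.18² + 0.06² + 0.38² = 0.0121 + 0.0004 + 0.0625 + 0.0324 + 0.0036 + 0.1444 = 0.2554
Σp_2ᵢ² = 0.19² + 0.34² + 0.31² + 0.04² + 0.04² + 0.08² = 0.0361 + 0.1156 + 0.0961 + 0.0016 + 0.0016 + 0.0064 = 0.2574
O = 0.1452 / √(0.2554 × 0.2574) = 0.1452 / 0.25640 = 0.5663

0.57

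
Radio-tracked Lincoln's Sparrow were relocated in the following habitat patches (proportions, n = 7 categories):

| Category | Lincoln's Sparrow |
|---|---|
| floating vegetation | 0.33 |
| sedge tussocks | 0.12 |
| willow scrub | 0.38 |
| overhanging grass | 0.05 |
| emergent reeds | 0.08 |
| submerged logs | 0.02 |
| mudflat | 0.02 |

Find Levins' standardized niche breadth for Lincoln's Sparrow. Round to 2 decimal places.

Σpᵢ² = 0.33² + 0.12² + 0.38² + 0.05² + 0.08² + 0.02² + 0.02² = 0.1089 + 0.0144 + 0.1444 + 0.0025 + 0.0064 + 0.0004 + 0.0004 = 0.2774
B = 1 / 0.2774 = 3.6049
Bₛ = (B − 1)/(n − 1) = (3.6049 − 1)/(7 − 1) = 2.6049/6 = 0.4342

0.43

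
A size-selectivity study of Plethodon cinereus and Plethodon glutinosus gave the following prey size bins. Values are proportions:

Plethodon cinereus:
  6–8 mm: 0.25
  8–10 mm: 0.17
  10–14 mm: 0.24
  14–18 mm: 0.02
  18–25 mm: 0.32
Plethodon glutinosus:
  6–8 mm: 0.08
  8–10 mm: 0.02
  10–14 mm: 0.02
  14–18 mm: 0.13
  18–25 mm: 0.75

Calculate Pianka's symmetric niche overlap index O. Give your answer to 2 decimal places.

0.70

Σ p₁ᵢp₂ᵢ = 0.0200 + 0.0034 + 0.0048 + 0.0026 + 0.2400 = 0.2708
Σp_1ᵢ² = 0.25² + 0.17² + 0.24² + 0.02² + 0.32² = 0.0625 + 0.0289 + 0.0576 + 0.0004 + 0.1024 = 0.2518
Σp_2ᵢ² = 0.08² + 0.02² + 0.02² + 0.13² + 0.75² = 0.0064 + 0.0004 + 0.0004 + 0.0169 + 0.5625 = 0.5866
O = 0.2708 / √(0.2518 × 0.5866) = 0.2708 / 0.38433 = 0.7046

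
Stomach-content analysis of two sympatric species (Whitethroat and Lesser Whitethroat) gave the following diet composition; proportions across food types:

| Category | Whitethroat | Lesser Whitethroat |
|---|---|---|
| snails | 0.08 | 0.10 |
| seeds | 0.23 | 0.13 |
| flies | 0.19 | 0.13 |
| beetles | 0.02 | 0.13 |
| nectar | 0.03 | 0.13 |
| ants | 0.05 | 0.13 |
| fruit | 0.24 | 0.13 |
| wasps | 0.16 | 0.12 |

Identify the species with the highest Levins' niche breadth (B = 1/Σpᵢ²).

Lesser Whitethroat

Σp_Whitᵢ² = 0.08² + 0.23² + 0.19² + 0.02² + 0.03² + 0.05² + 0.24² + 0.16² = 0.0064 + 0.0529 + 0.0361 + 0.0004 + 0.0009 + 0.0025 + 0.0576 + 0.0256 = 0.1824
B_Whit = 1 / 0.1824 = 5.4825
Σp_Lessᵢ² = 0.10² + 0.13² + 0.13² + 0.13² + 0.13² + 0.13² + 0.13² + 0.12² = 0.0100 + 0.0169 + 0.0169 + 0.0169 + 0.0169 + 0.0169 + 0.0169 + 0.0144 = 0.1258
B_Less = 1 / 0.1258 = 7.9491
Highest B → broadest niche (most generalist): Lesser Whitethroat (B = 7.95).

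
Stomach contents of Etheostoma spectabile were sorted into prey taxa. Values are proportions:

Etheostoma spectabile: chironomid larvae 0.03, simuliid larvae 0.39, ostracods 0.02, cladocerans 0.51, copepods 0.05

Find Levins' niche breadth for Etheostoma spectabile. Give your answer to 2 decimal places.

Σpᵢ² = 0.03² + 0.39² + 0.02² + 0.51² + 0.05² = 0.0009 + 0.1521 + 0.0004 + 0.2601 + 0.0025 = 0.4160
B = 1 / 0.4160 = 2.4038

2.40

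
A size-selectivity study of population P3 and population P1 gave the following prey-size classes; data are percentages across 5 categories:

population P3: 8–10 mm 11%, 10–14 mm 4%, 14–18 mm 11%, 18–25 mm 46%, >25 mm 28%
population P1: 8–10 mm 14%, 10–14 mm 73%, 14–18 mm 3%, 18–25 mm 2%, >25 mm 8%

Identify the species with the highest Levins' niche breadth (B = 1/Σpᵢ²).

population P3

Convert percentages to proportions (divide by 100).
Σp_P3ᵢ² = 0.11² + 0.04² + 0.11² + 0.46² + 0.28² = 0.0121 + 0.0016 + 0.0121 + 0.2116 + 0.0784 = 0.3158
B_P3 = 1 / 0.3158 = 3.1666
Σp_P1ᵢ² = 0.14² + 0.73² + 0.03² + 0.02² + 0.08² = 0.0196 + 0.5329 + 0.0009 + 0.0004 + 0.0064 = 0.5602
B_P1 = 1 / 0.5602 = 1.7851
Highest B → broadest niche (most generalist): population P3 (B = 3.17).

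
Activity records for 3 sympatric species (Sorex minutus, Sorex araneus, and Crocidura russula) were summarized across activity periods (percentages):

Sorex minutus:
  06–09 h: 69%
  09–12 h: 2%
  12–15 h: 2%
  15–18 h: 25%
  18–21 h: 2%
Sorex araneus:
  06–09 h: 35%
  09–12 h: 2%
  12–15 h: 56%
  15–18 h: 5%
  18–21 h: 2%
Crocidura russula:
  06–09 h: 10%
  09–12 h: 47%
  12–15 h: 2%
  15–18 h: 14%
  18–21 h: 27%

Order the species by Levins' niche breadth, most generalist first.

Crocidura russula > Sorex araneus > Sorex minutus

Convert percentages to proportions (divide by 100).
Σp_minuᵢ² = 0.69² + 0.02² + 0.02² + 0.25² + 0.02² = 0.4761 + 0.0004 + 0.0004 + 0.0625 + 0.0004 = 0.5398
B_minu = 1 / 0.5398 = 1.8525
Σp_aranᵢ² = 0.35² + 0.02² + 0.56² + 0.05² + 0.02² = 0.1225 + 0.0004 + 0.3136 + 0.0025 + 0.0004 = 0.4394
B_aran = 1 / 0.4394 = 2.2758
Σp_russᵢ² = 0.10² + 0.47² + 0.02² + 0.14² + 0.27² = 0.0100 + 0.2209 + 0.0004 + 0.0196 + 0.0729 = 0.3238
B_russ = 1 / 0.3238 = 3.0883
Ranking by B (broadest → narrowest): Crocidura russula (3.09) > Sorex araneus (2.28) > Sorex minutus (1.85)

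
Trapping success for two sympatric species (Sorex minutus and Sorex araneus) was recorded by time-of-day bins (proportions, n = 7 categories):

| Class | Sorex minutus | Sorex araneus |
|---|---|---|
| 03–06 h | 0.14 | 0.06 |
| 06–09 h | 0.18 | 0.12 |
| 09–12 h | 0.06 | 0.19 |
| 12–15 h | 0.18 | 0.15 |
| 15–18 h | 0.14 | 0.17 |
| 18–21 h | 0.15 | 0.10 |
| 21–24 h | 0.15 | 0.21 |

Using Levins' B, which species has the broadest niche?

Sorex minutus

Σp_minuᵢ² = 0.14² + 0.18² + 0.06² + 0.18² + 0.14² + 0.15² + 0.15² = 0.0196 + 0.0324 + 0.0036 + 0.0324 + 0.0196 + 0.0225 + 0.0225 = 0.1526
B_minu = 1 / 0.1526 = 6.5531
Σp_aranᵢ² = 0.06² + 0.12² + 0.19² + 0.15² + 0.17² + 0.10² + 0.21² = 0.0036 + 0.0144 + 0.0361 + 0.0225 + 0.0289 + 0.0100 + 0.0441 = 0.1596
B_aran = 1 / 0.1596 = 6.2657
Highest B → broadest niche (most generalist): Sorex minutus (B = 6.55).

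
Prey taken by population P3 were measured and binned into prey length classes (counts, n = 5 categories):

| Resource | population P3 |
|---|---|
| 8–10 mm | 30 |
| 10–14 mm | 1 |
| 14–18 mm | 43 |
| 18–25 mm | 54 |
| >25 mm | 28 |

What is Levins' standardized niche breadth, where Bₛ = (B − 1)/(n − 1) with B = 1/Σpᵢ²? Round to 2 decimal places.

Proportions for population P3 (n=156): 30/156=0.1923, 1/156=0.0064, 43/156=0.2756, 54/156=0.3462, 28/156=0.1795
Σpᵢ² = 0.1923² + 0.0064² + 0.2756² + 0.3462² + 0.1795² = 0.036979 + 0.000041 + 0.075955 + 0.119854 + 0.032220 = 0.265049
B = 1 / 0.265049 = 3.7729
Bₛ = (B − 1)/(n − 1) = (3.7729 − 1)/(5 − 1) = 2.7729/4 = 0.6932

0.69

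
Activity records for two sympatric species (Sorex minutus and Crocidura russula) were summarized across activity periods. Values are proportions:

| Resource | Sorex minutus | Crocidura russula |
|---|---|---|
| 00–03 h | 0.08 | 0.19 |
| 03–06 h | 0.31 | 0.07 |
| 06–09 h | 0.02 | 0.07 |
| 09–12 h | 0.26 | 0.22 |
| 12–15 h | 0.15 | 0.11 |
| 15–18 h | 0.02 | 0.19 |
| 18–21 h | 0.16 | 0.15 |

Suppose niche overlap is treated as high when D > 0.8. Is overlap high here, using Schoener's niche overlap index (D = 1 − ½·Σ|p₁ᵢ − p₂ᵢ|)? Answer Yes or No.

No

Σ|p₁ᵢ − p₂ᵢ| = 0.11 + 0.24 + 0.05 + 0.04 + 0.04 + 0.17 + 0.01 = 0.66
D = 1 − ½ × 0.66 = 1 − 0.330 = 0.6700
D = 0.6700 < 0.8 → No.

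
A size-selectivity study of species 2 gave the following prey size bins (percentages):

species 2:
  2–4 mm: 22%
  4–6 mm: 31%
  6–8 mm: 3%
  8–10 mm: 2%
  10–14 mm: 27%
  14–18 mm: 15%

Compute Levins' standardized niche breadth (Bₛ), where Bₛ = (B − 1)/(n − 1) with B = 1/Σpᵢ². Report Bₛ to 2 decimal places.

Convert percentages to proportions (divide by 100).
Σpᵢ² = 0.22² + 0.31² + 0.03² + 0.02² + 0.27² + 0.15² = 0.0484 + 0.0961 + 0.0009 + 0.0004 + 0.0729 + 0.0225 = 0.2412
B = 1 / 0.2412 = 4.1459
Bₛ = (B − 1)/(n − 1) = (4.1459 − 1)/(6 − 1) = 3.1459/5 = 0.6292

0.63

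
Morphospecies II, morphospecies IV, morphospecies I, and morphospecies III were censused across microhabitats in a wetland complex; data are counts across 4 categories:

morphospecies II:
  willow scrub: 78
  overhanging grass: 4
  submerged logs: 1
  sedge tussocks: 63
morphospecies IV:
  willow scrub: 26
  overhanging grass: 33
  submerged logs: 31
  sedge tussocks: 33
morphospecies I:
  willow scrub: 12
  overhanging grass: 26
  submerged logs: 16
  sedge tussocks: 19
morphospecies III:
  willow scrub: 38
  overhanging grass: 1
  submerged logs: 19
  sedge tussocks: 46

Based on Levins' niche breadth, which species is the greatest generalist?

morphospecies IV

Proportions for morphospecies II (n=146): 78/146=0.5342, 4/146=0.0274, 1/146=0.0068, 63/146=0.4315
Proportions for morphospecies IV (n=123): 26/123=0.2114, 33/123=0.2683, 31/123=0.2520, 33/123=0.2683
Proportions for morphospecies I (n=73): 12/73=0.1644, 26/73=0.3562, 16/73=0.2192, 19/73=0.2603
Proportions for morphospecies III (n=104): 38/104=0.3654, 1/104=0.0096, 19/104=0.1827, 46/104=0.4423
Σp_IIᵢ² = 0.5342² + 0.0274² + 0.0068² + 0.4315² = 0.285370 + 0.000751 + 0.000046 + 0.186192 = 0.472359
B_II = 1 / 0.472359 = 2.1170
Σp_IVᵢ² = 0.2114² + 0.2683² + 0.2520² + 0.2683² = 0.044690 + 0.071985 + 0.063504 + 0.071985 = 0.252164
B_IV = 1 / 0.252164 = 3.9657
Σp_Iᵢ² = 0.1644² + 0.3562² + 0.2192² + 0.2603² = 0.027027 + 0.126878 + 0.048049 + 0.067756 = 0.269710
B_I = 1 / 0.269710 = 3.7077
Σp_IIIᵢ² = 0.3654² + 0.0096² + 0.1827² + 0.4423² = 0.133517 + 0.000092 + 0.033379 + 0.195629 = 0.362617
B_III = 1 / 0.362617 = 2.7577
Highest B → broadest niche (most generalist): morphospecies IV (B = 3.97).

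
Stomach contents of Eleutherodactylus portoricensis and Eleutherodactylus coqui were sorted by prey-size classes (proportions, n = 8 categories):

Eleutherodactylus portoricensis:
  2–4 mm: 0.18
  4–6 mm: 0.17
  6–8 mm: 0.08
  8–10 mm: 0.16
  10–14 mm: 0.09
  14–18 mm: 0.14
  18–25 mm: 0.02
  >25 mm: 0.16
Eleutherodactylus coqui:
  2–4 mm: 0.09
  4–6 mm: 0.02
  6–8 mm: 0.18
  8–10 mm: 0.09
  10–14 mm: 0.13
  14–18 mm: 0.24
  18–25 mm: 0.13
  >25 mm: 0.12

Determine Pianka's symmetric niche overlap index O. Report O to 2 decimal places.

Σ p₁ᵢp₂ᵢ = 0.0162 + 0.0034 + 0.0144 + 0.0144 + 0.0117 + 0.0336 + 0.0026 + 0.0192 = 0.1155
Σp_1ᵢ² = 0.18² + 0.17² + 0.08² + 0.16² + 0.09² + 0.14² + 0.02² + 0.16² = 0.0324 + 0.0289 + 0.0064 + 0.0256 + 0.0081 + 0.0196 + 0.0004 + 0.0256 = 0.1470
Σp_2ᵢ² = 0.09² + 0.02² + 0.18² + 0.09² + 0.13² + 0.24² + 0.13² + 0.12² = 0.0081 + 0.0004 + 0.0324 + 0.0081 + 0.0169 + 0.0576 + 0.0169 + 0.0144 = 0.1548
O = 0.1155 / √(0.1470 × 0.1548) = 0.1155 / 0.15085 = 0.7657

0.77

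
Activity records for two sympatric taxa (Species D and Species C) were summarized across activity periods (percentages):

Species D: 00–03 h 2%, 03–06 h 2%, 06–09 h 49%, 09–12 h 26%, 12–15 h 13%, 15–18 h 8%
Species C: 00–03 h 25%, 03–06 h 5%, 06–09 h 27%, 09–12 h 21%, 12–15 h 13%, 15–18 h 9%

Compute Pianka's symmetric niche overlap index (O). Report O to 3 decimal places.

0.828

Convert percentages to proportions (divide by 100).
Σ p₁ᵢp₂ᵢ = 0.0050 + 0.0010 + 0.1323 + 0.0546 + 0.0169 + 0.0072 = 0.2170
Σp_1ᵢ² = 0.02² + 0.02² + 0.49² + 0.26² + 0.13² + 0.08² = 0.0004 + 0.0004 + 0.2401 + 0.0676 + 0.0169 + 0.0064 = 0.3318
Σp_2ᵢ² = 0.25² + 0.05² + 0.27² + 0.21² + 0.13² + 0.09² = 0.0625 + 0.0025 + 0.0729 + 0.0441 + 0.0169 + 0.0081 = 0.2070
O = 0.2170 / √(0.3318 × 0.2070) = 0.2170 / 0.262074 = 0.82801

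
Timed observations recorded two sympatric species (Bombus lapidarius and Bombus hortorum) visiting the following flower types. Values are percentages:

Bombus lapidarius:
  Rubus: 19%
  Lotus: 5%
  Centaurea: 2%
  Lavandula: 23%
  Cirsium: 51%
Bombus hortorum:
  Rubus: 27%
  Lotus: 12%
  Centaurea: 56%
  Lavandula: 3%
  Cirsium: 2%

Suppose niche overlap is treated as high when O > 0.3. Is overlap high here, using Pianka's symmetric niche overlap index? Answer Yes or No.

No

Convert percentages to proportions (divide by 100).
Σ p₁ᵢp₂ᵢ = 0.0513 + 0.0060 + 0.0112 + 0.0069 + 0.0102 = 0.0856
Σp_1ᵢ² = 0.19² + 0.05² + 0.02² + 0.23² + 0.51² = 0.0361 + 0.0025 + 0.0004 + 0.0529 + 0.2601 = 0.3520
Σp_2ᵢ² = 0.27² + 0.12² + 0.56² + 0.03² + 0.02² = 0.0729 + 0.0144 + 0.3136 + 0.0009 + 0.0004 = 0.4022
O = 0.0856 / √(0.3520 × 0.4022) = 0.0856 / 0.37626 = 0.2275
O = 0.2275 < 0.3 → No.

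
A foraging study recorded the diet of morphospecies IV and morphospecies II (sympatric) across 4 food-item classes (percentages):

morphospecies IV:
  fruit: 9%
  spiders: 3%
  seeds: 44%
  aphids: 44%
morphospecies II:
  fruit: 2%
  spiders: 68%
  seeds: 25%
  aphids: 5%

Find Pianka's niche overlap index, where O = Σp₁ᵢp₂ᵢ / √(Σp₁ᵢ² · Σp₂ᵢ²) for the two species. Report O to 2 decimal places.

Convert percentages to proportions (divide by 100).
Σ p₁ᵢp₂ᵢ = 0.0018 + 0.0204 + 0.1100 + 0.0220 = 0.1542
Σp_1ᵢ² = 0.09² + 0.03² + 0.44² + 0.44² = 0.0081 + 0.0009 + 0.1936 + 0.1936 = 0.3962
Σp_2ᵢ² = 0.02² + 0.68² + 0.25² + 0.05² = 0.0004 + 0.4624 + 0.0625 + 0.0025 = 0.5278
O = 0.1542 / √(0.3962 × 0.5278) = 0.1542 / 0.45729 = 0.3372

0.34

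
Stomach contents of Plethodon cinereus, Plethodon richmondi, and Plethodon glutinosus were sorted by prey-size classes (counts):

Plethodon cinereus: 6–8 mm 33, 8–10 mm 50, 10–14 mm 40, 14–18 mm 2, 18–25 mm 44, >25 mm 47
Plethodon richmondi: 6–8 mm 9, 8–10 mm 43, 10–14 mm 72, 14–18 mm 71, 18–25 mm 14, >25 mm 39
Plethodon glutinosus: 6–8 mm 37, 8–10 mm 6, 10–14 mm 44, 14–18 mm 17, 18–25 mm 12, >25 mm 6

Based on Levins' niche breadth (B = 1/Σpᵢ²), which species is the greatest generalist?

Plethodon cinereus

Proportions for Plethodon cinereus (n=216): 33/216=0.1528, 50/216=0.2315, 40/216=0.1852, 2/216=0.0093, 44/216=0.2037, 47/216=0.2176
Proportions for Plethodon richmondi (n=248): 9/248=0.0363, 43/248=0.1734, 72/248=0.2903, 71/248=0.2863, 14/248=0.0565, 39/248=0.1573
Proportions for Plethodon glutinosus (n=122): 37/122=0.3033, 6/122=0.0492, 44/122=0.3607, 17/122=0.1393, 12/122=0.0984, 6/122=0.0492
Σp_cineᵢ² = 0.1528² + 0.2315² + 0.1852² + 0.0093² + 0.2037² + 0.2176² = 0.023348 + 0.053592 + 0.034299 + 0.000086 + 0.041494 + 0.047350 = 0.200169
B_cine = 1 / 0.200169 = 4.9958
Σp_richᵢ² = 0.0363² + 0.1734² + 0.2903² + 0.2863² + 0.0565² + 0.1573² = 0.001318 + 0.030068 + 0.084274 + 0.081968 + 0.003192 + 0.024743 = 0.225563
B_rich = 1 / 0.225563 = 4.4334
Σp_glutᵢ² = 0.3033² + 0.0492² + 0.3607² + 0.1393² + 0.0984² + 0.0492² = 0.091991 + 0.002421 + 0.130104 + 0.019404 + 0.009683 + 0.002421 = 0.256024
B_glut = 1 / 0.256024 = 3.9059
Highest B → broadest niche (most generalist): Plethodon cinereus (B = 5.00).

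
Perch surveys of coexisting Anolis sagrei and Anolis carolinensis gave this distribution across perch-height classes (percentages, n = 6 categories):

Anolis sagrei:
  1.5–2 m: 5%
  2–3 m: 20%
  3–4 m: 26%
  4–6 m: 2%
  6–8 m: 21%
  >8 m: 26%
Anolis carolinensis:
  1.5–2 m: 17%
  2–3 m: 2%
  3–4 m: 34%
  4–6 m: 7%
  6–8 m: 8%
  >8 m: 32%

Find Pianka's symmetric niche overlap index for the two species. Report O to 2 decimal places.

Convert percentages to proportions (divide by 100).
Σ p₁ᵢp₂ᵢ = 0.0085 + 0.0040 + 0.0884 + 0.0014 + 0.0168 + 0.0832 = 0.2023
Σp_1ᵢ² = 0.05² + 0.20² + 0.26² + 0.02² + 0.21² + 0.26² = 0.0025 + 0.0400 + 0.0676 + 0.0004 + 0.0441 + 0.0676 = 0.2222
Σp_2ᵢ² = 0.17² + 0.02² + 0.34² + 0.07² + 0.08² + 0.32² = 0.0289 + 0.0004 + 0.1156 + 0.0049 + 0.0064 + 0.1024 = 0.2586
O = 0.2023 / √(0.2222 × 0.2586) = 0.2023 / 0.23971 = 0.8439

0.84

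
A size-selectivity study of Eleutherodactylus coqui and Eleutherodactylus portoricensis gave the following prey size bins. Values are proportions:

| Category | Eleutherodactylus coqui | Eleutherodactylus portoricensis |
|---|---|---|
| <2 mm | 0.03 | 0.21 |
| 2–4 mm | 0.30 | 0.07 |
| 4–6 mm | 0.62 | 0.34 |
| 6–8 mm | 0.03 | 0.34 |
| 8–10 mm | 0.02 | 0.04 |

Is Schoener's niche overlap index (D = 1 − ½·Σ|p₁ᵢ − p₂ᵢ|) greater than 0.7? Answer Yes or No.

Σ|p₁ᵢ − p₂ᵢ| = 0.18 + 0.23 + 0.28 + 0.31 + 0.02 = 1.02
D = 1 − ½ × 1.02 = 1 − 0.510 = 0.4900
D = 0.4900 < 0.7 → No.

No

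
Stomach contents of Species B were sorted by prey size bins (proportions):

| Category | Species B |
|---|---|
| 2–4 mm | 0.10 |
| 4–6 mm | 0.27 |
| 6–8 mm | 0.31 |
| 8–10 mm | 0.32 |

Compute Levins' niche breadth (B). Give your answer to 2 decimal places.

3.55

Σpᵢ² = 0.10² + 0.27² + 0.31² + 0.32² = 0.0100 + 0.0729 + 0.0961 + 0.1024 = 0.2814
B = 1 / 0.2814 = 3.5537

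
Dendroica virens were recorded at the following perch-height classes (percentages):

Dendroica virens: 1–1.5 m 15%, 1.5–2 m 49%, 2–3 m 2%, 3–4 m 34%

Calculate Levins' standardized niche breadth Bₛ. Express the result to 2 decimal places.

Convert percentages to proportions (divide by 100).
Σpᵢ² = 0.15² + 0.49² + 0.02² + 0.34² = 0.0225 + 0.2401 + 0.0004 + 0.1156 = 0.3786
B = 1 / 0.3786 = 2.6413
Bₛ = (B − 1)/(n − 1) = (2.6413 − 1)/(4 − 1) = 1.6413/3 = 0.5471

0.55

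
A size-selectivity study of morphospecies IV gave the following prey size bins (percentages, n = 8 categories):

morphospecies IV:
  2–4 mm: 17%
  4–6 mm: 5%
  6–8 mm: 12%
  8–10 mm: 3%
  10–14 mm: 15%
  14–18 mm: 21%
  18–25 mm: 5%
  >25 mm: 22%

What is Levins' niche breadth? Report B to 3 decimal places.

6.090

Convert percentages to proportions (divide by 100).
Σpᵢ² = 0.17² + 0.05² + 0.12² + 0.03² + 0.15² + 0.21² + 0.05² + 0.22² = 0.0289 + 0.0025 + 0.0144 + 0.0009 + 0.0225 + 0.0441 + 0.0025 + 0.0484 = 0.1642
B = 1 / 0.1642 = 6.09013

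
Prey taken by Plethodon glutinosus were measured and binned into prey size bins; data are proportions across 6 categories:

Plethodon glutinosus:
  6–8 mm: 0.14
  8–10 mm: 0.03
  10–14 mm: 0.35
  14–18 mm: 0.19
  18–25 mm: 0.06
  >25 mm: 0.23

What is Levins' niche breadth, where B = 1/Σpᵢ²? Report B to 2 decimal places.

4.24

Σpᵢ² = 0.14² + 0.03² + 0.35² + 0.19² + 0.06² + 0.23² = 0.0196 + 0.0009 + 0.1225 + 0.0361 + 0.0036 + 0.0529 = 0.2356
B = 1 / 0.2356 = 4.2445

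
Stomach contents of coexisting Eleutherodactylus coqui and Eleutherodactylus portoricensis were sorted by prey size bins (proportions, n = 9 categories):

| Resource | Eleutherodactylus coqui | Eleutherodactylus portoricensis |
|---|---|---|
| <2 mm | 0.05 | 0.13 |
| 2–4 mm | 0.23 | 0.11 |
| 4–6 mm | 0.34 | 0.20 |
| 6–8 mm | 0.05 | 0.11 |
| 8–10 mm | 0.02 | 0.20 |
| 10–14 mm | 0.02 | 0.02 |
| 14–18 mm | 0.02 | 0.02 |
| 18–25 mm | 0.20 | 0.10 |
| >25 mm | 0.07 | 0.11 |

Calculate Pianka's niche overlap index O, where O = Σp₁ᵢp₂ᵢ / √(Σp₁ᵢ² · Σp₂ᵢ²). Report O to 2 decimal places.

0.77

Σ p₁ᵢp₂ᵢ = 0.0065 + 0.0253 + 0.0680 + 0.0055 + 0.0040 + 0.0004 + 0.0004 + 0.0200 + 0.0077 = 0.1378
Σp_1ᵢ² = 0.05² + 0.23² + 0.34² + 0.05² + 0.02² + 0.02² + 0.02² + 0.20² + 0.07² = 0.0025 + 0.0529 + 0.1156 + 0.0025 + 0.0004 + 0.0004 + 0.0004 + 0.0400 + 0.0049 = 0.2196
Σp_2ᵢ² = 0.13² + 0.11² + 0.20² + 0.11² + 0.20² + 0.02² + 0.02² + 0.10² + 0.11² = 0.0169 + 0.0121 + 0.0400 + 0.0121 + 0.0400 + 0.0004 + 0.0004 + 0.0100 + 0.0121 = 0.1440
O = 0.1378 / √(0.2196 × 0.1440) = 0.1378 / 0.17783 = 0.7749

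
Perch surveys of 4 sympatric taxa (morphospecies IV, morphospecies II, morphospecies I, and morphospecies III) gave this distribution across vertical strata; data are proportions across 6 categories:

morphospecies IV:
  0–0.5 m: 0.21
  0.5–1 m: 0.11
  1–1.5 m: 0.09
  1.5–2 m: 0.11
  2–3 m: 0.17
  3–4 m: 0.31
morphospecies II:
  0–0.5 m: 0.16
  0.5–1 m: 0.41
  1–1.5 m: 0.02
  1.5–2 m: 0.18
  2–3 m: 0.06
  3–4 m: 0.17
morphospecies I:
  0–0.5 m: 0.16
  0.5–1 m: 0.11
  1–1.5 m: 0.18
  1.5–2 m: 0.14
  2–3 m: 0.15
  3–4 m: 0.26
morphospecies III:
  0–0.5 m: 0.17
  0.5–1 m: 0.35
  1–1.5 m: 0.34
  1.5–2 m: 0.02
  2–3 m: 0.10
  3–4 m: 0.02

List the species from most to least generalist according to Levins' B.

morphospecies I > morphospecies IV > morphospecies II > morphospecies III

Σp_IVᵢ² = 0.21² + 0.11² + 0.09² + 0.11² + 0.17² + 0.31² = 0.0441 + 0.0121 + 0.0081 + 0.0121 + 0.0289 + 0.0961 = 0.2014
B_IV = 1 / 0.2014 = 4.9652
Σp_IIᵢ² = 0.16² + 0.41² + 0.02² + 0.18² + 0.06² + 0.17² = 0.0256 + 0.1681 + 0.0004 + 0.0324 + 0.0036 + 0.0289 = 0.2590
B_II = 1 / 0.2590 = 3.8610
Σp_Iᵢ² = 0.16² + 0.11² + 0.18² + 0.14² + 0.15² + 0.26² = 0.0256 + 0.0121 + 0.0324 + 0.0196 + 0.0225 + 0.0676 = 0.1798
B_I = 1 / 0.1798 = 5.5617
Σp_IIIᵢ² = 0.17² + 0.35² + 0.34² + 0.02² + 0.10² + 0.02² = 0.0289 + 0.1225 + 0.1156 + 0.0004 + 0.0100 + 0.0004 = 0.2778
B_III = 1 / 0.2778 = 3.5997
Ranking by B (broadest → narrowest): morphospecies I (5.56) > morphospecies IV (4.97) > morphospecies II (3.86) > morphospecies III (3.60)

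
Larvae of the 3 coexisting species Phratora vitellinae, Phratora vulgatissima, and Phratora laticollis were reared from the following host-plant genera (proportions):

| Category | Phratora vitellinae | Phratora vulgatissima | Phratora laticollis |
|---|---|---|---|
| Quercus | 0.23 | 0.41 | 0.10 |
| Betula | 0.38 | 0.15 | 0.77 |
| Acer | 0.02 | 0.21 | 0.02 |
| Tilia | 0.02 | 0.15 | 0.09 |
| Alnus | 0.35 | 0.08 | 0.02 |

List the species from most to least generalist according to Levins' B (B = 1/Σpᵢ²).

Phratora vulgatissima > Phratora vitellinae > Phratora laticollis

Σp_viteᵢ² = 0.23² + 0.38² + 0.02² + 0.02² + 0.35² = 0.0529 + 0.1444 + 0.0004 + 0.0004 + 0.1225 = 0.3206
B_vite = 1 / 0.3206 = 3.1192
Σp_vulgᵢ² = 0.41² + 0.15² + 0.21² + 0.15² + 0.08² = 0.1681 + 0.0225 + 0.0441 + 0.0225 + 0.0064 = 0.2636
B_vulg = 1 / 0.2636 = 3.7936
Σp_latiᵢ² = 0.10² + 0.77² + 0.02² + 0.09² + 0.02² = 0.0100 + 0.5929 + 0.0004 + 0.0081 + 0.0004 = 0.6118
B_lati = 1 / 0.6118 = 1.6345
Ranking by B (broadest → narrowest): Phratora vulgatissima (3.79) > Phratora vitellinae (3.12) > Phratora laticollis (1.63)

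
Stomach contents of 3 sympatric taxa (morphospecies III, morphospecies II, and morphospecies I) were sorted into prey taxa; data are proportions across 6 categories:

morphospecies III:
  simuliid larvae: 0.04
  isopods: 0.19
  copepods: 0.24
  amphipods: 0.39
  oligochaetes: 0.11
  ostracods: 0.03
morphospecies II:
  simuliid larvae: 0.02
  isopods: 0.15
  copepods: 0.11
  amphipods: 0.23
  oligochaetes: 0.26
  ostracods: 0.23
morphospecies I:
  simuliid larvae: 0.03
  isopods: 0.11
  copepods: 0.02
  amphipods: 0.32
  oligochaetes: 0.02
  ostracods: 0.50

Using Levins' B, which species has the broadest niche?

morphospecies II

Σp_IIIᵢ² = 0.04² + 0.19² + 0.24² + 0.39² + 0.11² + 0.03² = 0.0016 + 0.0361 + 0.0576 + 0.1521 + 0.0121 + 0.0009 = 0.2604
B_III = 1 / 0.2604 = 3.8402
Σp_IIᵢ² = 0.02² + 0.15² + 0.11² + 0.23² + 0.26² + 0.23² = 0.0004 + 0.0225 + 0.0121 + 0.0529 + 0.0676 + 0.0529 = 0.2084
B_II = 1 / 0.2084 = 4.7985
Σp_Iᵢ² = 0.03² + 0.11² + 0.02² + 0.32² + 0.02² + 0.50² = 0.0009 + 0.0121 + 0.0004 + 0.1024 + 0.0004 + 0.2500 = 0.3662
B_I = 1 / 0.3662 = 2.7307
Highest B → broadest niche (most generalist): morphospecies II (B = 4.80).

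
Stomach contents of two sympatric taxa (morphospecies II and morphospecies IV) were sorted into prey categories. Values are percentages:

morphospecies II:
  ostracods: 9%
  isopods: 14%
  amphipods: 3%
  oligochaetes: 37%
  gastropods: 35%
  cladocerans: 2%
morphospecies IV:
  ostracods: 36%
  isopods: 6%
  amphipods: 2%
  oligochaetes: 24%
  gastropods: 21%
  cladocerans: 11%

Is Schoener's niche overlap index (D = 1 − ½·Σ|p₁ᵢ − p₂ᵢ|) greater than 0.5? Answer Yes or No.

Yes

Convert percentages to proportions (divide by 100).
Σ|p₁ᵢ − p₂ᵢ| = 0.27 + 0.08 + 0.01 + 0.13 + 0.14 + 0.09 = 0.72
D = 1 − ½ × 0.72 = 1 − 0.360 = 0.6400
D = 0.6400 > 0.5 → Yes.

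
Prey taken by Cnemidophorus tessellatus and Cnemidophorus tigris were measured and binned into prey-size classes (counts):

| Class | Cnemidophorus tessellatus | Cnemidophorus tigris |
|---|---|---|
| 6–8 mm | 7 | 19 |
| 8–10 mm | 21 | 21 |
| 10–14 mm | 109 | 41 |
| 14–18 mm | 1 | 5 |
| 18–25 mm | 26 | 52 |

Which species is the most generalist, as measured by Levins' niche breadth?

Cnemidophorus tigris

Proportions for Cnemidophorus tessellatus (n=164): 7/164=0.0427, 21/164=0.1280, 109/164=0.6646, 1/164=0.0061, 26/164=0.1585
Proportions for Cnemidophorus tigris (n=138): 19/138=0.1377, 21/138=0.1522, 41/138=0.2971, 5/138=0.0362, 52/138=0.3768
Σp_tessᵢ² = 0.0427² + 0.1280² + 0.6646² + 0.0061² + 0.1585² = 0.001823 + 0.016384 + 0.441693 + 0.000037 + 0.025122 = 0.485059
B_tess = 1 / 0.485059 = 2.0616
Σp_tigrᵢ² = 0.1377² + 0.1522² + 0.2971² + 0.0362² + 0.3768² = 0.018961 + 0.023165 + 0.088268 + 0.001310 + 0.141978 = 0.273682
B_tigr = 1 / 0.273682 = 3.6539
Highest B → broadest niche (most generalist): Cnemidophorus tigris (B = 3.65).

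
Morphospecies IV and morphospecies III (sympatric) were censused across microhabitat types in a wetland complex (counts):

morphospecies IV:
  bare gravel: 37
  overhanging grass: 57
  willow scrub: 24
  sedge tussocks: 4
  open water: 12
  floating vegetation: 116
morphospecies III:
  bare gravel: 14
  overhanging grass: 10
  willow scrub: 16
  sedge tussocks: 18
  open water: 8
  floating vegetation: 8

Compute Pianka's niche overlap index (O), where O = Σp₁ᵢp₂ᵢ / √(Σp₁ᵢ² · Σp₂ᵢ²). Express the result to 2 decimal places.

Proportions for morphospecies IV (n=250): 37/250=0.1480, 57/250=0.2280, 24/250=0.0960, 4/250=0.0160, 12/250=0.0480, 116/250=0.4640
Proportions for morphospecies III (n=74): 14/74=0.1892, 10/74=0.1351, 16/74=0.2162, 18/74=0.2432, 8/74=0.1081, 8/74=0.1081
Σ p₁ᵢp₂ᵢ = 0.028002 + 0.030803 + 0.020755 + 0.003891 + 0.005189 + 0.050158 = 0.138798
Σp_1ᵢ² = 0.1480² + 0.2280² + 0.0960² + 0.0160² + 0.0480² + 0.4640² = 0.021904 + 0.051984 + 0.009216 + 0.000256 + 0.002304 + 0.215296 = 0.300960
Σp_2ᵢ² = 0.1892² + 0.1351² + 0.2162² + 0.2432² + 0.1081² + 0.1081² = 0.035797 + 0.018252 + 0.046742 + 0.059146 + 0.011686 + 0.011686 = 0.183309
O = 0.138798 / √(0.300960 × 0.183309) = 0.138798 / 0.2348801 = 0.5909

0.59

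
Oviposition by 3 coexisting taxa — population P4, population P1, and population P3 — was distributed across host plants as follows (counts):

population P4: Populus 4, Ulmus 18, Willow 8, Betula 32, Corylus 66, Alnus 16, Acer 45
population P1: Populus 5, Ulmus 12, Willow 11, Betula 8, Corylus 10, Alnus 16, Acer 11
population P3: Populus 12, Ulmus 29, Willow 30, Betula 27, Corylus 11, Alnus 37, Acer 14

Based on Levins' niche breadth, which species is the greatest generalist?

population P1

Proportions for population P4 (n=189): 4/189=0.0212, 18/189=0.0952, 8/189=0.0423, 32/189=0.1693, 66/189=0.3492, 16/189=0.0847, 45/189=0.2381
Proportions for population P1 (n=73): 5/73=0.0685, 12/73=0.1644, 11/73=0.1507, 8/73=0.1096, 10/73=0.1370, 16/73=0.2192, 11/73=0.1507
Proportions for population P3 (n=160): 12/160=0.0750, 29/160=0.1813, 30/160=0.1875, 27/160=0.1688, 11/160=0.0688, 37/160=0.2313, 14/160=0.0875
Σp_P4ᵢ² = 0.0212² + 0.0952² + 0.0423² + 0.1693² + 0.3492² + 0.0847² + 0.2381² = 0.000449 + 0.009063 + 0.001789 + 0.028662 + 0.121941 + 0.007174 + 0.056692 = 0.225770
B_P4 = 1 / 0.225770 = 4.4293
Σp_P1ᵢ² = 0.0685² + 0.1644² + 0.1507² + 0.1096² + 0.1370² + 0.2192² + 0.1507² = 0.004692 + 0.027027 + 0.022710 + 0.012012 + 0.018769 + 0.048049 + 0.022710 = 0.155969
B_P1 = 1 / 0.155969 = 6.4115
Σp_P3ᵢ² = 0.0750² + 0.1813² + 0.1875² + 0.1688² + 0.0688² + 0.2313² + 0.0875² = 0.005625 + 0.032870 + 0.035156 + 0.028493 + 0.004733 + 0.053500 + 0.007656 = 0.168033
B_P3 = 1 / 0.168033 = 5.9512
Highest B → broadest niche (most generalist): population P1 (B = 6.41).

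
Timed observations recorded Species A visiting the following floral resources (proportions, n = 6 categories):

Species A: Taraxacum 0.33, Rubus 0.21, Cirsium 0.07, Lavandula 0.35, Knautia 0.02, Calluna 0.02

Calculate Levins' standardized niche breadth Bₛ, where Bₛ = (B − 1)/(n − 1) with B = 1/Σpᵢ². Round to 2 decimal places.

0.51

Σpᵢ² = 0.33² + 0.21² + 0.07² + 0.35² + 0.02² + 0.02² = 0.1089 + 0.0441 + 0.0049 + 0.1225 + 0.0004 + 0.0004 = 0.2812
B = 1 / 0.2812 = 3.5562
Bₛ = (B − 1)/(n − 1) = (3.5562 − 1)/(6 − 1) = 2.5562/5 = 0.5112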